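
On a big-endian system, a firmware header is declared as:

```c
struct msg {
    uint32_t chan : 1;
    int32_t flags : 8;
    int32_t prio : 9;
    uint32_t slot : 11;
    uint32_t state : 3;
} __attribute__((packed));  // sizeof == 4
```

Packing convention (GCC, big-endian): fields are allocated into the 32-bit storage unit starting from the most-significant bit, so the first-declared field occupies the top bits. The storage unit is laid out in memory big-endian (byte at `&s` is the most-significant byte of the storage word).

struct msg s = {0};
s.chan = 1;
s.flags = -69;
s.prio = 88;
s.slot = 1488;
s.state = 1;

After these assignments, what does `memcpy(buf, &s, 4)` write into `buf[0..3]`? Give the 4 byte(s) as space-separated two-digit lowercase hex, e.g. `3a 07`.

chan (1b) val=1 bits=0x1 at bit 31: 0x80000000
flags (8b) val=-69 bits=0xbb at bit 23: 0xdd800000
prio (9b) val=88 bits=0x58 at bit 14: 0xdd960000
slot (11b) val=1488 bits=0x5d0 at bit 3: 0xdd962e80
state (3b) val=1 bits=0x1 at bit 0: 0xdd962e81
word = 0xdd962e81 → big-endian bytes:
  [0]=0xdd  [1]=0x96  [2]=0x2e  [3]=0x81

dd 96 2e 81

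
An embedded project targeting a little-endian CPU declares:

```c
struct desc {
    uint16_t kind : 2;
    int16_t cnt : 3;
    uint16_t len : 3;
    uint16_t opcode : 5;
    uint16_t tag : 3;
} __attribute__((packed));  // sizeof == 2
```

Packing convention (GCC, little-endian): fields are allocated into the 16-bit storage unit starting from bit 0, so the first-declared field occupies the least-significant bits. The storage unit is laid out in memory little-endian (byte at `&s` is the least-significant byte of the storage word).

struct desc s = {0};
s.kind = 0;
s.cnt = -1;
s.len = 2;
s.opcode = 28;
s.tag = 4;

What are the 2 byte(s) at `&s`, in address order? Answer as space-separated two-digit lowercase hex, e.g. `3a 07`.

5c 9c

kind:2 = 0 → 0x0 << 0 → word 0x0000
cnt:3 = -1 → 0x7 << 2 → word 0x001c
len:3 = 2 → 0x2 << 5 → word 0x005c
opcode:5 = 28 → 0x1c << 8 → word 0x1c5c
tag:3 = 4 → 0x4 << 13 → word 0x9c5c
word = 0x9c5c → little-endian bytes:
  [0]=0x5c  [1]=0x9c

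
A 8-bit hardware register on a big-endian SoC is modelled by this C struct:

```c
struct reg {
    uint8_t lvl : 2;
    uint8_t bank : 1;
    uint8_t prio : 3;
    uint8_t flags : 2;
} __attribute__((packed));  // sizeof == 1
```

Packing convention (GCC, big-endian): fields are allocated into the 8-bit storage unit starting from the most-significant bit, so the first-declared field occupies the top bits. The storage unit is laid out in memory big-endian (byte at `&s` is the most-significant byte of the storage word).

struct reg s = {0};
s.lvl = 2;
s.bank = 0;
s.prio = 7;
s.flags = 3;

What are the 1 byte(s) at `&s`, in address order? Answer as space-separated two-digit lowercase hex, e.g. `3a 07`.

lvl (2b) val=2 bits=0x2 at bit 6: 0x80
bank (1b) val=0 bits=0x0 at bit 5: 0x80
prio (3b) val=7 bits=0x7 at bit 2: 0x9c
flags (2b) val=3 bits=0x3 at bit 0: 0x9f
word = 0x9f → big-endian bytes:
  [0]=0x9f

9f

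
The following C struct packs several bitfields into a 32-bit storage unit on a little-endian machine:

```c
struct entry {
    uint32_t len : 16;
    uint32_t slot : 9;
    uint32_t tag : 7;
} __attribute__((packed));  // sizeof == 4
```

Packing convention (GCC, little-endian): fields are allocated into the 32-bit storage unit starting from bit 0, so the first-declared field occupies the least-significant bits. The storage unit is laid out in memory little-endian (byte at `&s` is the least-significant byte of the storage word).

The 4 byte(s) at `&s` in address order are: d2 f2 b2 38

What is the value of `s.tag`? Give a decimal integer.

28

[0]=0xd2 [1]=0xf2 [2]=0xb2 [3]=0x38 (little-endian) → word 0x38b2f2d2
len:16 @ bit 0 → (0x38b2f2d2>>0)&0xffff = 0xf2d2
slot:9 @ bit 16 → (0x38b2f2d2>>16)&0x1ff = 0xb2
tag:7 @ bit 25 → (0x38b2f2d2>>25)&0x7f = 0x1c  ←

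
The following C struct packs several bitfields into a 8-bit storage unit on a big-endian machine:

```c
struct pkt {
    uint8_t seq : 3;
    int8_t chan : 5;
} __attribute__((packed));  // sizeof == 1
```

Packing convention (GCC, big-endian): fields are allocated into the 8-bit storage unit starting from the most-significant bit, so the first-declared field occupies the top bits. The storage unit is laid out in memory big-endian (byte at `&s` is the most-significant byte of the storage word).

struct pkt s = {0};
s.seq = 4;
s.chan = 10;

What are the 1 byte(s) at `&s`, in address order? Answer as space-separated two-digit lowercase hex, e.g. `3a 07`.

8a

seq (3b) val=4 bits=0x4 at bit 5: 0x80
chan (5b) val=10 bits=0xa at bit 0: 0x8a
word = 0x8a → big-endian bytes:
  [0]=0x8a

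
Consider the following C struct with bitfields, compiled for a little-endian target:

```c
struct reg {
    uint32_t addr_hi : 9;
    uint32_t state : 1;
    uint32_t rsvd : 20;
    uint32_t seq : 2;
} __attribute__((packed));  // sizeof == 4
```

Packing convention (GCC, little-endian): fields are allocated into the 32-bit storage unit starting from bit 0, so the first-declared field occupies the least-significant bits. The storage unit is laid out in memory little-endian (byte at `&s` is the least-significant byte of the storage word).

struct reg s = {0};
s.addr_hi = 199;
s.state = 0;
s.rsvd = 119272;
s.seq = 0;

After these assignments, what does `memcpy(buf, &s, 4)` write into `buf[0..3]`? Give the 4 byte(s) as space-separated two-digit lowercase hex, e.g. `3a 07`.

addr_hi:9 = 199 → 0xc7 << 0 → word 0x000000c7
state:1 = 0 → 0x0 << 9 → word 0x000000c7
rsvd:20 = 119272 → 0x1d1e8 << 10 → word 0x0747a0c7
seq:2 = 0 → 0x0 << 30 → word 0x0747a0c7
word = 0x0747a0c7 → little-endian bytes:
  [0]=0xc7  [1]=0xa0  [2]=0x47  [3]=0x07

c7 a0 47 07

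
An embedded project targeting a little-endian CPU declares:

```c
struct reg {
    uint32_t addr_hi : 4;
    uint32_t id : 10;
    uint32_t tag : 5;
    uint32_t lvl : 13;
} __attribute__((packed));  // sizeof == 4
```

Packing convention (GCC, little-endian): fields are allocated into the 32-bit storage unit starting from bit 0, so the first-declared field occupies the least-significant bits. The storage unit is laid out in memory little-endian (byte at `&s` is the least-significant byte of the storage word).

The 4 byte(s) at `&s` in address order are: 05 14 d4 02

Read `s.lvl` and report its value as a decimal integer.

[0]=0x05 [1]=0x14 [2]=0xd4 [3]=0x02 (little-endian) → word 0x02d41405
addr_hi [0+:4] = (word>>0) & 0xf = 5
id [4+:10] = (word>>4) & 0x3ff = 320
tag [14+:5] = (word>>14) & 0x1f = 16
lvl [19+:13] = (word>>19) & 0x1fff = 90  ←

90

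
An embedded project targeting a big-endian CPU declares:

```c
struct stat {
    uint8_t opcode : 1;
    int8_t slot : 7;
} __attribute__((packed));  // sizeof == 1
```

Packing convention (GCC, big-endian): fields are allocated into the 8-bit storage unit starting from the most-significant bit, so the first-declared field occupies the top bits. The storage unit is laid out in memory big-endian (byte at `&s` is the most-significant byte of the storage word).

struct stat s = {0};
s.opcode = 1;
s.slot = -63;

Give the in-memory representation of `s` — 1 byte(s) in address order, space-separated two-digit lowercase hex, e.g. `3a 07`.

c1

opcode (1b) val=1 bits=0x1 at bit 7: 0x80
slot (7b) val=-63 bits=0x41 at bit 0: 0xc1
word = 0xc1 → big-endian bytes:
  [0]=0xc1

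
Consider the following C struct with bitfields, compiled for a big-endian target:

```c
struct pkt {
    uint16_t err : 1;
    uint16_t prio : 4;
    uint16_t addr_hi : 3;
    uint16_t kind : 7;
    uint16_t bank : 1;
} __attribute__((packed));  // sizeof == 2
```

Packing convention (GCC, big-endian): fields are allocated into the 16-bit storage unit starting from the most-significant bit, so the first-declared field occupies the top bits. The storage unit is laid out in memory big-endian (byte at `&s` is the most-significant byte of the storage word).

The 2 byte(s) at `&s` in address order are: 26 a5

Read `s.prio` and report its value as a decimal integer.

4

[0]=0x26 [1]=0xa5 (big-endian) → word 0x26a5
err [15+:1] = (word>>15) & 0x1 = 0
prio [11+:4] = (word>>11) & 0xf = 4  ←
addr_hi [8+:3] = (word>>8) & 0x7 = 6
kind [1+:7] = (word>>1) & 0x7f = 82
bank [0+:1] = (word>>0) & 0x1 = 1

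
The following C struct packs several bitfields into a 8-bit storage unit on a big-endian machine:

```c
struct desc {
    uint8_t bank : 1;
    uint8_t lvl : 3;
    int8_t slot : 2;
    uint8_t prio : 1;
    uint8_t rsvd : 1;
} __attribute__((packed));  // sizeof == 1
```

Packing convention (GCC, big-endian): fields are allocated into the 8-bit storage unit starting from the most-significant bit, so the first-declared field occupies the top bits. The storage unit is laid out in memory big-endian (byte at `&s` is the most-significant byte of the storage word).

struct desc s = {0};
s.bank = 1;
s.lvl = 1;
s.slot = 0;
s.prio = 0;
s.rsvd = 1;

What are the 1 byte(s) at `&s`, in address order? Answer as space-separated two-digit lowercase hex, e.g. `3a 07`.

91

[7+:1] bank=1 & 0x1 = 0x1; word=0x80
[4+:3] lvl=1 & 0x7 = 0x1; word=0x90
[2+:2] slot=0 & 0x3 = 0x0; word=0x90
[1+:1] prio=0 & 0x1 = 0x0; word=0x90
[0+:1] rsvd=1 & 0x1 = 0x1; word=0x91
word = 0x91 → big-endian bytes:
  [0]=0x91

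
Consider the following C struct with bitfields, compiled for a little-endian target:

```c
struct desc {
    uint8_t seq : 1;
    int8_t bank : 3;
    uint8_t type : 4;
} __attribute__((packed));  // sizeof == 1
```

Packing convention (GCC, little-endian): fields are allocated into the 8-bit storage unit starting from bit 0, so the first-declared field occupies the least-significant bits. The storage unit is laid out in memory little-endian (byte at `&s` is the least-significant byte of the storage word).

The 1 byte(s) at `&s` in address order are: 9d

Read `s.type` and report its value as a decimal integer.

9

[0]=0x9d (little-endian) → word 0x9d
seq [0+:1] = (word>>0) & 0x1 = 1
bank [1+:3] = (word>>1) & 0x7 = 6
type [4+:4] = (word>>4) & 0xf = 9  ←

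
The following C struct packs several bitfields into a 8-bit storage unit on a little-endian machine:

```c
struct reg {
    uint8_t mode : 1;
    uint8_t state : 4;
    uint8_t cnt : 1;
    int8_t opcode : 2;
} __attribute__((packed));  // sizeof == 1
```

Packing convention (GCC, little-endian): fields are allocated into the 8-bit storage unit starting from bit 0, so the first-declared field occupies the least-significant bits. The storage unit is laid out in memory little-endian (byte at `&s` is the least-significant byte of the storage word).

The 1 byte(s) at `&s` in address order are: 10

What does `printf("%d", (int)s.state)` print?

[0]=0x10 (little-endian) → word 0x10
mode [0+:1] = (word>>0) & 0x1 = 0
state [1+:4] = (word>>1) & 0xf = 8  ←
cnt [5+:1] = (word>>5) & 0x1 = 0
opcode [6+:2] = (word>>6) & 0x3 = 0

8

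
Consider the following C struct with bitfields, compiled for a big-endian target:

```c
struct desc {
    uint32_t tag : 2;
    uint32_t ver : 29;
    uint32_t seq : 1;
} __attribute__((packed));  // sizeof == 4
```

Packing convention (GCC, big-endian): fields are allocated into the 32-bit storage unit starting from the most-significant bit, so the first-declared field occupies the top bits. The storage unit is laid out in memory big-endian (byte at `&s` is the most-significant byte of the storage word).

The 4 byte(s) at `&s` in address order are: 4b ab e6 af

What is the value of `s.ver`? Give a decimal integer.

97907543

[0]=0x4b [1]=0xab [2]=0xe6 [3]=0xaf (big-endian) → word 0x4babe6af
tag [30+:2] = (word>>30) & 0x3 = 1
ver [1+:29] = (word>>1) & 0x1fffffff = 97907543  ←
seq [0+:1] = (word>>0) & 0x1 = 1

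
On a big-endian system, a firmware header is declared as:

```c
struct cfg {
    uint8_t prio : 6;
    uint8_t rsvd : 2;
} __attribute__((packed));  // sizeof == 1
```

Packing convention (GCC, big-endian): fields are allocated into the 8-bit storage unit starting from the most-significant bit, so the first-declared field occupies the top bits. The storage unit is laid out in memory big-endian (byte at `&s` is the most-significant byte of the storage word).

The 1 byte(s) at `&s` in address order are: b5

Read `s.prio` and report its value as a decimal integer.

[0]=0xb5 (big-endian) → word 0xb5
prio:6 @ bit 2 → (0xb5>>2)&0x3f = 0x2d  ←
rsvd:2 @ bit 0 → (0xb5>>0)&0x3 = 0x1

45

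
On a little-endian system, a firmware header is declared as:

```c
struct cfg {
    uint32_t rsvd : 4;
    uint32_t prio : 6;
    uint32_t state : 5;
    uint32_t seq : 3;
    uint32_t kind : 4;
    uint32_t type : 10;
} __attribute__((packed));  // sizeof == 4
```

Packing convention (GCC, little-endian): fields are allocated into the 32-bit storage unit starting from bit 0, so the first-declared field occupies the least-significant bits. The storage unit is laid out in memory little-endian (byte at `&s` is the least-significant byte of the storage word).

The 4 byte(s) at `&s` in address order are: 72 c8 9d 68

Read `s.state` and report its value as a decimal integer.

[0]=0x72 [1]=0xc8 [2]=0x9d [3]=0x68 (little-endian) → word 0x689dc872
rsvd [0+:4] = (word>>0) & 0xf = 2
prio [4+:6] = (word>>4) & 0x3f = 7
state [10+:5] = (word>>10) & 0x1f = 18  ←
seq [15+:3] = (word>>15) & 0x7 = 3
kind [18+:4] = (word>>18) & 0xf = 7
type [22+:10] = (word>>22) & 0x3ff = 418

18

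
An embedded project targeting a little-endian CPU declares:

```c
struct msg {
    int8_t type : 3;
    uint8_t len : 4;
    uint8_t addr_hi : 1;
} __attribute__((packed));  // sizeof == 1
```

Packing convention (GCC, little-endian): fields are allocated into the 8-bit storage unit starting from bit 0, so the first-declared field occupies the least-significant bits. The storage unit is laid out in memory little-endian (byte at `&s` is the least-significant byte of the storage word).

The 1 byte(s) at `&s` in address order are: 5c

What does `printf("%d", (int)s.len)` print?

11

[0]=0x5c (little-endian) → word 0x5c
type [0+:3] = (word>>0) & 0x7 = 4
len [3+:4] = (word>>3) & 0xf = 11  ←
addr_hi [7+:1] = (word>>7) & 0x1 = 0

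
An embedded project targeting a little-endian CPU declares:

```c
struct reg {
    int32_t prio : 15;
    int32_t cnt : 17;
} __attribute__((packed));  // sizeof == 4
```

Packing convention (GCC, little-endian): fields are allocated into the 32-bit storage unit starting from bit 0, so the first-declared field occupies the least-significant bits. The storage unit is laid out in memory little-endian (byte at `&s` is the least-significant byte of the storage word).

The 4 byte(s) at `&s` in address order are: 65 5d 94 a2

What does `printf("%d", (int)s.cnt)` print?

[0]=0x65 [1]=0x5d [2]=0x94 [3]=0xa2 (little-endian) → word 0xa2945d65
prio [0+:15] = (word>>0) & 0x7fff = 23909
cnt [15+:17] = (word>>15) & 0x1ffff = 83240  ←
cnt signed 17b, MSB=1: 83240 - 131072 = -47832

-47832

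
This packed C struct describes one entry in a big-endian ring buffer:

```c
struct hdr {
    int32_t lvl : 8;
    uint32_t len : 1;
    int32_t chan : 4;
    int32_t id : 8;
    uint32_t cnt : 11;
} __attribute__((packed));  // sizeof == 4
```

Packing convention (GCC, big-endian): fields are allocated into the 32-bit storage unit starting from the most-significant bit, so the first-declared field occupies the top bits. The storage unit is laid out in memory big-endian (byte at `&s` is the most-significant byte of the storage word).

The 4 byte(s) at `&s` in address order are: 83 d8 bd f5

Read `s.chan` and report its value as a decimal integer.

-5

[0]=0x83 [1]=0xd8 [2]=0xbd [3]=0xf5 (big-endian) → word 0x83d8bdf5
lvl [24+:8] = (word>>24) & 0xff = 131
len [23+:1] = (word>>23) & 0x1 = 1
chan [19+:4] = (word>>19) & 0xf = 11  ←
id [11+:8] = (word>>11) & 0xff = 23
cnt [0+:11] = (word>>0) & 0x7ff = 1525
chan signed 4b, MSB=1: 11 - 16 = -5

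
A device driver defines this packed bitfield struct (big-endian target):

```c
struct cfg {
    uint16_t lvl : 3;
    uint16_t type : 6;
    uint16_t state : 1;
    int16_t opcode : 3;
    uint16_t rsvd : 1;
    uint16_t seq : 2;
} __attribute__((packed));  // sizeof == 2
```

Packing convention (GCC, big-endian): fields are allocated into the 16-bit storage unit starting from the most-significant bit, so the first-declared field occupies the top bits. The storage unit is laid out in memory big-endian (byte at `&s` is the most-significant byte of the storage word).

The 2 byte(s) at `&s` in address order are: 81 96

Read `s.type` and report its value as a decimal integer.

[0]=0x81 [1]=0x96 (big-endian) → word 0x8196
lvl:3 @ bit 13 → (0x8196>>13)&0x7 = 0x4
type:6 @ bit 7 → (0x8196>>7)&0x3f = 0x3  ←
state:1 @ bit 6 → (0x8196>>6)&0x1 = 0x0
opcode:3 @ bit 3 → (0x8196>>3)&0x7 = 0x2
rsvd:1 @ bit 2 → (0x8196>>2)&0x1 = 0x1
seq:2 @ bit 0 → (0x8196>>0)&0x3 = 0x2

3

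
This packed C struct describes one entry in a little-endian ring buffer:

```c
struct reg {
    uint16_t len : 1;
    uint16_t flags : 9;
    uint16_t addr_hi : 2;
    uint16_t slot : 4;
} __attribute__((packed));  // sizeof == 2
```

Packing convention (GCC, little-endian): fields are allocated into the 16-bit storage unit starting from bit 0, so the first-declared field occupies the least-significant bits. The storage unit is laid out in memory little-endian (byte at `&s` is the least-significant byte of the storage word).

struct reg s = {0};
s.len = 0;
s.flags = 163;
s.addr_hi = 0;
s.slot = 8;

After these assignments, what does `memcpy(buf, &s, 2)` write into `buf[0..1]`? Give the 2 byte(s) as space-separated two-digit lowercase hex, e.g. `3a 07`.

len:1 = 0 → 0x0 << 0 → word 0x0000
flags:9 = 163 → 0xa3 << 1 → word 0x0146
addr_hi:2 = 0 → 0x0 << 10 → word 0x0146
slot:4 = 8 → 0x8 << 12 → word 0x8146
word = 0x8146 → little-endian bytes:
  [0]=0x46  [1]=0x81

46 81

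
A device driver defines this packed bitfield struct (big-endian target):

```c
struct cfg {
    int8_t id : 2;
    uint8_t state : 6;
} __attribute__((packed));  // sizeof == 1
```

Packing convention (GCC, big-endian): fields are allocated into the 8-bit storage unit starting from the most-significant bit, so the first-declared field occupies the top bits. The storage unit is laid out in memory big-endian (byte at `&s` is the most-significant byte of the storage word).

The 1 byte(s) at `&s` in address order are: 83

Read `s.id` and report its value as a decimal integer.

[0]=0x83 (big-endian) → word 0x83
id [6+:2] = (word>>6) & 0x3 = 2  ←
state [0+:6] = (word>>0) & 0x3f = 3
id signed 2b, MSB=1: 2 - 4 = -2

-2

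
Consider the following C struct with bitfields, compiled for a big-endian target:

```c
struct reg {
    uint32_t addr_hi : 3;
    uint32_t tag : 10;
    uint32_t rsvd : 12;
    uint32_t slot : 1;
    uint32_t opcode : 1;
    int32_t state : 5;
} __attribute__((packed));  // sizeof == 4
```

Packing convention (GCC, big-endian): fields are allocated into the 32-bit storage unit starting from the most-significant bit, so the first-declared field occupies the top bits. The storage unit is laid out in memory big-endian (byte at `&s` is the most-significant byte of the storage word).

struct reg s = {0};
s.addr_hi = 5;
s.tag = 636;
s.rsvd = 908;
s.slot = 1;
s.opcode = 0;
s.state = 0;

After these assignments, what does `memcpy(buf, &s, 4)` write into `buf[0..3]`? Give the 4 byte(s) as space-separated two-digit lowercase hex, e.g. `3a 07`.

[29+:3] addr_hi=5 & 0x7 = 0x5; word=0xa0000000
[19+:10] tag=636 & 0x3ff = 0x27c; word=0xb3e00000
[7+:12] rsvd=908 & 0xfff = 0x38c; word=0xb3e1c600
[6+:1] slot=1 & 0x1 = 0x1; word=0xb3e1c640
[5+:1] opcode=0 & 0x1 = 0x0; word=0xb3e1c640
[0+:5] state=0 & 0x1f = 0x0; word=0xb3e1c640
word = 0xb3e1c640 → big-endian bytes:
  [0]=0xb3  [1]=0xe1  [2]=0xc6  [3]=0x40

b3 e1 c6 40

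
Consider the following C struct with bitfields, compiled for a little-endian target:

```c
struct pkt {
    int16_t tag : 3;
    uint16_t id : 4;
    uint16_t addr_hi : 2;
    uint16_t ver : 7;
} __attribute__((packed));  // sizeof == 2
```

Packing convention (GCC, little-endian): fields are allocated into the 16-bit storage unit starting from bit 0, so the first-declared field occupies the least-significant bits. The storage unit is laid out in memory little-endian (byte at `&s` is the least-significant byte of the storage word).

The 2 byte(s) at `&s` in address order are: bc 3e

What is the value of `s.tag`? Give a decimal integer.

[0]=0xbc [1]=0x3e (little-endian) → word 0x3ebc
tag [0+:3] = (word>>0) & 0x7 = 4  ←
id [3+:4] = (word>>3) & 0xf = 7
addr_hi [7+:2] = (word>>7) & 0x3 = 1
ver [9+:7] = (word>>9) & 0x7f = 31
tag signed 3b, MSB=1: 4 - 8 = -4

-4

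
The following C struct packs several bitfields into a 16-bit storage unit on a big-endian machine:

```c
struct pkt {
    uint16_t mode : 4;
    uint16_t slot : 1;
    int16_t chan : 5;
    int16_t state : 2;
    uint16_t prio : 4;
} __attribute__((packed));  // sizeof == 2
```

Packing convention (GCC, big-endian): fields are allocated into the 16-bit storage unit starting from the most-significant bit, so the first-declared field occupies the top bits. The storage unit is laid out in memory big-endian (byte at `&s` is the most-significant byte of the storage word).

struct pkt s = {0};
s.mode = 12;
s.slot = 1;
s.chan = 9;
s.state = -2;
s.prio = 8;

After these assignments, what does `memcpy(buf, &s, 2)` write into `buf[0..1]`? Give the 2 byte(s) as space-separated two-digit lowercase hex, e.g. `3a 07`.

ca 68

mode (4b) val=12 bits=0xc at bit 12: 0xc000
slot (1b) val=1 bits=0x1 at bit 11: 0xc800
chan (5b) val=9 bits=0x9 at bit 6: 0xca40
state (2b) val=-2 bits=0x2 at bit 4: 0xca60
prio (4b) val=8 bits=0x8 at bit 0: 0xca68
word = 0xca68 → big-endian bytes:
  [0]=0xca  [1]=0x68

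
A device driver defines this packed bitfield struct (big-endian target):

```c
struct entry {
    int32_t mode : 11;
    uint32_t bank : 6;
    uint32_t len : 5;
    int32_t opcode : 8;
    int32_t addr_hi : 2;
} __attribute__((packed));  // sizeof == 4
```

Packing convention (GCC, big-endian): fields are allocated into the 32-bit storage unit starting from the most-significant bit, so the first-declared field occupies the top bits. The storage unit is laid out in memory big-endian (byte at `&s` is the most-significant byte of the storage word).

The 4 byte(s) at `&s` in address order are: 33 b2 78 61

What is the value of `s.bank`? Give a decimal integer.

[0]=0x33 [1]=0xb2 [2]=0x78 [3]=0x61 (big-endian) → word 0x33b27861
mode [21+:11] = (word>>21) & 0x7ff = 413
bank [15+:6] = (word>>15) & 0x3f = 36  ←
len [10+:5] = (word>>10) & 0x1f = 30
opcode [2+:8] = (word>>2) & 0xff = 24
addr_hi [0+:2] = (word>>0) & 0x3 = 1

36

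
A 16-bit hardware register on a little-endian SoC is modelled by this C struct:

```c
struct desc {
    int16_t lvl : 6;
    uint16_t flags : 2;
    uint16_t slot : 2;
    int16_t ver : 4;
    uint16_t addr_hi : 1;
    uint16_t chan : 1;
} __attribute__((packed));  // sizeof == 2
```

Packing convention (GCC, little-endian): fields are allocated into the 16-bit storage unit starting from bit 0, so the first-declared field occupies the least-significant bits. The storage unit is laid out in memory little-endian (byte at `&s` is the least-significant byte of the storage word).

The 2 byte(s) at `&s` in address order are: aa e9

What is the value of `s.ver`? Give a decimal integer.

-6

[0]=0xaa [1]=0xe9 (little-endian) → word 0xe9aa
lvl [0+:6] = (word>>0) & 0x3f = 42
flags [6+:2] = (word>>6) & 0x3 = 2
slot [8+:2] = (word>>8) & 0x3 = 1
ver [10+:4] = (word>>10) & 0xf = 10  ←
addr_hi [14+:1] = (word>>14) & 0x1 = 1
chan [15+:1] = (word>>15) & 0x1 = 1
ver signed 4b, MSB=1: 10 - 16 = -6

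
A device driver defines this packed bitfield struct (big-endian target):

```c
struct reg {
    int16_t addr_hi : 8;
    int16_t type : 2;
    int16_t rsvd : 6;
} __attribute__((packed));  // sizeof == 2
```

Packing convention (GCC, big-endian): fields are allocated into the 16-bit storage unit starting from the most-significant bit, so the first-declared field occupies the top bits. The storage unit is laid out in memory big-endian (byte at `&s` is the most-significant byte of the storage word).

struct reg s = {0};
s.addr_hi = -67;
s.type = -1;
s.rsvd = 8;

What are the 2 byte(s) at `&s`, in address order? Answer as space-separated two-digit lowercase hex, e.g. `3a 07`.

addr_hi (8b) val=-67 bits=0xbd at bit 8: 0xbd00
type (2b) val=-1 bits=0x3 at bit 6: 0xbdc0
rsvd (6b) val=8 bits=0x8 at bit 0: 0xbdc8
word = 0xbdc8 → big-endian bytes:
  [0]=0xbd  [1]=0xc8

bd c8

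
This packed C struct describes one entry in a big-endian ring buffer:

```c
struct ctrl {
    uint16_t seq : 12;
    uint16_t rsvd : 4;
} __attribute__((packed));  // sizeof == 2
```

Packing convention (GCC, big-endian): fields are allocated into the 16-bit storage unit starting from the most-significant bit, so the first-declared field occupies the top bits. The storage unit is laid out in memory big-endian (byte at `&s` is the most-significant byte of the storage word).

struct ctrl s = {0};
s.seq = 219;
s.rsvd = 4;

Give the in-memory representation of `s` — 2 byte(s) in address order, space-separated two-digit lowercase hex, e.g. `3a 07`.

0d b4

[4+:12] seq=219 & 0xfff = 0xdb; word=0x0db0
[0+:4] rsvd=4 & 0xf = 0x4; word=0x0db4
word = 0x0db4 → big-endian bytes:
  [0]=0x0d  [1]=0xb4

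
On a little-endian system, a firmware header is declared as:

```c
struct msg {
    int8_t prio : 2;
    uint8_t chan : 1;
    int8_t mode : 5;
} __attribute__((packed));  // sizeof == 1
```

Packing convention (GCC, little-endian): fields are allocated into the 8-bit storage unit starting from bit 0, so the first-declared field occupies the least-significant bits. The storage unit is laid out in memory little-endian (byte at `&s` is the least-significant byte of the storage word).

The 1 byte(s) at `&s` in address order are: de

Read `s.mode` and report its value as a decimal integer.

-5

[0]=0xde (little-endian) → word 0xde
prio [0+:2] = (word>>0) & 0x3 = 2
chan [2+:1] = (word>>2) & 0x1 = 1
mode [3+:5] = (word>>3) & 0x1f = 27  ←
mode signed 5b, MSB=1: 27 - 32 = -5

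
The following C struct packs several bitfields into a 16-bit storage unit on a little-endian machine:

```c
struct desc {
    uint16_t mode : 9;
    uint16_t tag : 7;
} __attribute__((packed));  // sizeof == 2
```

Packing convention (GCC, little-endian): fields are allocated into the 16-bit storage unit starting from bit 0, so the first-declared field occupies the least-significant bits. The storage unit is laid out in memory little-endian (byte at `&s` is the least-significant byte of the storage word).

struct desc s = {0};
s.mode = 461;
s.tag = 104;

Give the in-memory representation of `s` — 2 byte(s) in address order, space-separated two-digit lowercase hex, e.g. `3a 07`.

mode (9b) val=461 bits=0x1cd at bit 0: 0x01cd
tag (7b) val=104 bits=0x68 at bit 9: 0xd1cd
word = 0xd1cd → little-endian bytes:
  [0]=0xcd  [1]=0xd1

cd d1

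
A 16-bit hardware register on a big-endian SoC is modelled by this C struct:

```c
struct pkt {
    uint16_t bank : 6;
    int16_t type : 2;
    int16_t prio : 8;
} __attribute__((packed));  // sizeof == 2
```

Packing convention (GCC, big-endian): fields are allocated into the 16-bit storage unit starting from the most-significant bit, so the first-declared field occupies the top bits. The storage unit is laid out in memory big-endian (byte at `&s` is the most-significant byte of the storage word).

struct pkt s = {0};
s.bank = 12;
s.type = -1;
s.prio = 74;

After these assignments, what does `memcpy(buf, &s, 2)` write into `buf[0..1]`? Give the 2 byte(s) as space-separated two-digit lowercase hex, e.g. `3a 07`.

33 4a

[10+:6] bank=12 & 0x3f = 0xc; word=0x3000
[8+:2] type=-1 & 0x3 = 0x3; word=0x3300
[0+:8] prio=74 & 0xff = 0x4a; word=0x334a
word = 0x334a → big-endian bytes:
  [0]=0x33  [1]=0x4a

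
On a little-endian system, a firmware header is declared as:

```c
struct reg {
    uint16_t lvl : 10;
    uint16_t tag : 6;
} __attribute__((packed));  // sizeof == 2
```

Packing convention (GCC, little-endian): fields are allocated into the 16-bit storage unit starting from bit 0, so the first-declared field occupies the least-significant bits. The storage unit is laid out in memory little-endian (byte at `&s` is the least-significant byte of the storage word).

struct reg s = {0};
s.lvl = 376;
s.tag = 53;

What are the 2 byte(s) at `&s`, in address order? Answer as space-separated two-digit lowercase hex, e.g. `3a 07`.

[0+:10] lvl=376 & 0x3ff = 0x178; word=0x0178
[10+:6] tag=53 & 0x3f = 0x35; word=0xd578
word = 0xd578 → little-endian bytes:
  [0]=0x78  [1]=0xd5

78 d5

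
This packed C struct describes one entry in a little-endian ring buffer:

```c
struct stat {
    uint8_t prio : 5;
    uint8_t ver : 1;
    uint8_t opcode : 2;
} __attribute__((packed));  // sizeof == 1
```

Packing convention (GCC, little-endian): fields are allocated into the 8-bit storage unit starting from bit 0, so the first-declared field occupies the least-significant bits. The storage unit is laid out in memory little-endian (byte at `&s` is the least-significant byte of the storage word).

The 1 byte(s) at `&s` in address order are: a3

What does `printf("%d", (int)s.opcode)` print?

[0]=0xa3 (little-endian) → word 0xa3
prio:5 @ bit 0 → (0xa3>>0)&0x1f = 0x3
ver:1 @ bit 5 → (0xa3>>5)&0x1 = 0x1
opcode:2 @ bit 6 → (0xa3>>6)&0x3 = 0x2  ←

2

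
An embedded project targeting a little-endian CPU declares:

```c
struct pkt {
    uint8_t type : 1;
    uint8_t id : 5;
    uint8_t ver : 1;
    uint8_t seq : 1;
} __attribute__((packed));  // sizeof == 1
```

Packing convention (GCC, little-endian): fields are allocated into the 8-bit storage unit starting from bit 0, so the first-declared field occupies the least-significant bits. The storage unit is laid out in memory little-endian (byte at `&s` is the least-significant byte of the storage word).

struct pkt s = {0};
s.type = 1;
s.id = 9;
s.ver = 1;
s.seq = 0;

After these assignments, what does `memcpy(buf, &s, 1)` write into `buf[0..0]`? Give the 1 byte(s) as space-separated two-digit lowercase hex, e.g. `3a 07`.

53

type:1 = 1 → 0x1 << 0 → word 0x01
id:5 = 9 → 0x9 << 1 → word 0x13
ver:1 = 1 → 0x1 << 6 → word 0x53
seq:1 = 0 → 0x0 << 7 → word 0x53
word = 0x53 → little-endian bytes:
  [0]=0x53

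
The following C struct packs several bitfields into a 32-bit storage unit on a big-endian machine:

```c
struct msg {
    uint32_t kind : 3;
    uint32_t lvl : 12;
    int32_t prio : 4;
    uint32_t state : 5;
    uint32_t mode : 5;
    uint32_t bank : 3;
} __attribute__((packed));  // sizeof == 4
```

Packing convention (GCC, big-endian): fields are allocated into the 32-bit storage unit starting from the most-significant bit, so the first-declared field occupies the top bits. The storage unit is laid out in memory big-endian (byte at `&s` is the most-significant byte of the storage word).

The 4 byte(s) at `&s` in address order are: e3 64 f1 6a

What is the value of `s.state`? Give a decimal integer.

17

[0]=0xe3 [1]=0x64 [2]=0xf1 [3]=0x6a (big-endian) → word 0xe364f16a
kind:3 @ bit 29 → (0xe364f16a>>29)&0x7 = 0x7
lvl:12 @ bit 17 → (0xe364f16a>>17)&0xfff = 0x1b2
prio:4 @ bit 13 → (0xe364f16a>>13)&0xf = 0x7
state:5 @ bit 8 → (0xe364f16a>>8)&0x1f = 0x11  ←
mode:5 @ bit 3 → (0xe364f16a>>3)&0x1f = 0xd
bank:3 @ bit 0 → (0xe364f16a>>0)&0x7 = 0x2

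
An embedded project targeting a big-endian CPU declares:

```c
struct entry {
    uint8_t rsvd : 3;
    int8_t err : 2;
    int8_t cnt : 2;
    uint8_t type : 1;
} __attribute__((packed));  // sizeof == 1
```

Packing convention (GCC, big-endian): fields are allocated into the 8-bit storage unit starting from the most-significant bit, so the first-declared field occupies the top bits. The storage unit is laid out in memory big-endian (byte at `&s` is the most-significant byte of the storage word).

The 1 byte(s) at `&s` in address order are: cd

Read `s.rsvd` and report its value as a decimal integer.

6

[0]=0xcd (big-endian) → word 0xcd
rsvd:3 @ bit 5 → (0xcd>>5)&0x7 = 0x6  ←
err:2 @ bit 3 → (0xcd>>3)&0x3 = 0x1
cnt:2 @ bit 1 → (0xcd>>1)&0x3 = 0x2
type:1 @ bit 0 → (0xcd>>0)&0x1 = 0x1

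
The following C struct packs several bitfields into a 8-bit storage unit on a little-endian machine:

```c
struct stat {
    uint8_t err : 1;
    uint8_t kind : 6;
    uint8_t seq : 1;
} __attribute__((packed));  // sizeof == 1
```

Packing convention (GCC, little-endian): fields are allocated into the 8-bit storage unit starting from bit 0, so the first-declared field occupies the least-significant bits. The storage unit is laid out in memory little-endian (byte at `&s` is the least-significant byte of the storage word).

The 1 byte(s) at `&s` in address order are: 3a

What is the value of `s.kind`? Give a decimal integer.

[0]=0x3a (little-endian) → word 0x3a
err [0+:1] = (word>>0) & 0x1 = 0
kind [1+:6] = (word>>1) & 0x3f = 29  ←
seq [7+:1] = (word>>7) & 0x1 = 0

29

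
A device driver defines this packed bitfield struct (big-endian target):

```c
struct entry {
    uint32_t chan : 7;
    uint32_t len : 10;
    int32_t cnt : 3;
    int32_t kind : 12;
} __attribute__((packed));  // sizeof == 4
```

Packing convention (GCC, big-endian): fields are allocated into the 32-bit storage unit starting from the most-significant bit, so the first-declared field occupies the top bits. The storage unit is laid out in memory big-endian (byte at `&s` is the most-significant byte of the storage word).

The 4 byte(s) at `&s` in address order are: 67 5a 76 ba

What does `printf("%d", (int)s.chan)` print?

[0]=0x67 [1]=0x5a [2]=0x76 [3]=0xba (big-endian) → word 0x675a76ba
chan:7 @ bit 25 → (0x675a76ba>>25)&0x7f = 0x33  ←
len:10 @ bit 15 → (0x675a76ba>>15)&0x3ff = 0x2b4
cnt:3 @ bit 12 → (0x675a76ba>>12)&0x7 = 0x7
kind:12 @ bit 0 → (0x675a76ba>>0)&0xfff = 0x6ba

51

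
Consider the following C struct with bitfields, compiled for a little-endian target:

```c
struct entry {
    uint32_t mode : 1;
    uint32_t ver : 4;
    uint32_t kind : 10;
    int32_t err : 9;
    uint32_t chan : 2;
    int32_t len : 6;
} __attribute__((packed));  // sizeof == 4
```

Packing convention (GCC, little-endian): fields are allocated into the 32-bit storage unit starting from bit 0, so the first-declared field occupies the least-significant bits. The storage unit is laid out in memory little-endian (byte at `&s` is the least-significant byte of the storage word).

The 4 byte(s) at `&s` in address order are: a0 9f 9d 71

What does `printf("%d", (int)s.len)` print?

28

[0]=0xa0 [1]=0x9f [2]=0x9d [3]=0x71 (little-endian) → word 0x719d9fa0
mode [0+:1] = (word>>0) & 0x1 = 0
ver [1+:4] = (word>>1) & 0xf = 0
kind [5+:10] = (word>>5) & 0x3ff = 253
err [15+:9] = (word>>15) & 0x1ff = 315
chan [24+:2] = (word>>24) & 0x3 = 1
len [26+:6] = (word>>26) & 0x3f = 28  ←
len signed 6b, MSB=0: value = 28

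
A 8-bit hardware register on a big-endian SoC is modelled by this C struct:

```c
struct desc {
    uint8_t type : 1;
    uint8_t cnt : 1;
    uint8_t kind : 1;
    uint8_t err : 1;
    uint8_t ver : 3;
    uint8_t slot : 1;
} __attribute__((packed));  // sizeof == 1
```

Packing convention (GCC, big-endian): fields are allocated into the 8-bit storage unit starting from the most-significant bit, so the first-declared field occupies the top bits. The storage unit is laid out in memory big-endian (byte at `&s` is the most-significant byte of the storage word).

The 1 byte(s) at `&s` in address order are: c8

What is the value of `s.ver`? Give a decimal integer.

4

[0]=0xc8 (big-endian) → word 0xc8
type [7+:1] = (word>>7) & 0x1 = 1
cnt [6+:1] = (word>>6) & 0x1 = 1
kind [5+:1] = (word>>5) & 0x1 = 0
err [4+:1] = (word>>4) & 0x1 = 0
ver [1+:3] = (word>>1) & 0x7 = 4  ←
slot [0+:1] = (word>>0) & 0x1 = 0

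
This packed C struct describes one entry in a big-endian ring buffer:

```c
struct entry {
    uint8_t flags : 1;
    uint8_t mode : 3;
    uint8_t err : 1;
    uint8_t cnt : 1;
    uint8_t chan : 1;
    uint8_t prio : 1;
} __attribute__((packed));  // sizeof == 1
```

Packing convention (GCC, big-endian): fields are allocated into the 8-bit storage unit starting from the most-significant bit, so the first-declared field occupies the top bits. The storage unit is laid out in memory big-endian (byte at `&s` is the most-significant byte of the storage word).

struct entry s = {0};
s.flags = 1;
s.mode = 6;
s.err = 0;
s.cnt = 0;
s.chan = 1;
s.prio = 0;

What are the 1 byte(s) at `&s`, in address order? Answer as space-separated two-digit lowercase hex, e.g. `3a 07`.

flags:1 = 1 → 0x1 << 7 → word 0x80
mode:3 = 6 → 0x6 << 4 → word 0xe0
err:1 = 0 → 0x0 << 3 → word 0xe0
cnt:1 = 0 → 0x0 << 2 → word 0xe0
chan:1 = 1 → 0x1 << 1 → word 0xe2
prio:1 = 0 → 0x0 << 0 → word 0xe2
word = 0xe2 → big-endian bytes:
  [0]=0xe2

e2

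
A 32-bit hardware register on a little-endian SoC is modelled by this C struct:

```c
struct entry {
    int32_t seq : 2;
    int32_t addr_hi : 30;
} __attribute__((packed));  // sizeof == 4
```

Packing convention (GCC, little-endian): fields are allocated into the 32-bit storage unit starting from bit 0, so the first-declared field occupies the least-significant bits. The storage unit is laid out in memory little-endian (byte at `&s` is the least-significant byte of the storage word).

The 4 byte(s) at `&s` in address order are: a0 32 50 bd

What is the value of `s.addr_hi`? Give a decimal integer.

[0]=0xa0 [1]=0x32 [2]=0x50 [3]=0xbd (little-endian) → word 0xbd5032a0
seq:2 @ bit 0 → (0xbd5032a0>>0)&0x3 = 0x0
addr_hi:30 @ bit 2 → (0xbd5032a0>>2)&0x3fffffff = 0x2f540ca8  ←
addr_hi signed 30b, MSB=1: 794037416 - 1073741824 = -279704408

-279704408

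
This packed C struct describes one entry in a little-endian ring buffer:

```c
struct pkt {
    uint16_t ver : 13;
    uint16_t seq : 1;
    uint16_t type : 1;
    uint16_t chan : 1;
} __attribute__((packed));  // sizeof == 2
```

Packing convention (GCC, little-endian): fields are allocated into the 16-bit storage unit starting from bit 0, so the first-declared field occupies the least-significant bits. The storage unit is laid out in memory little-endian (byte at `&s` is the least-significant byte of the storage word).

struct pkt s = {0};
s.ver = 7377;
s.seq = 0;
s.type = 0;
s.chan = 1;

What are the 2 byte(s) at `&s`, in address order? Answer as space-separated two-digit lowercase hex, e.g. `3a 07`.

[0+:13] ver=7377 & 0x1fff = 0x1cd1; word=0x1cd1
[13+:1] seq=0 & 0x1 = 0x0; word=0x1cd1
[14+:1] type=0 & 0x1 = 0x0; word=0x1cd1
[15+:1] chan=1 & 0x1 = 0x1; word=0x9cd1
word = 0x9cd1 → little-endian bytes:
  [0]=0xd1  [1]=0x9c

d1 9c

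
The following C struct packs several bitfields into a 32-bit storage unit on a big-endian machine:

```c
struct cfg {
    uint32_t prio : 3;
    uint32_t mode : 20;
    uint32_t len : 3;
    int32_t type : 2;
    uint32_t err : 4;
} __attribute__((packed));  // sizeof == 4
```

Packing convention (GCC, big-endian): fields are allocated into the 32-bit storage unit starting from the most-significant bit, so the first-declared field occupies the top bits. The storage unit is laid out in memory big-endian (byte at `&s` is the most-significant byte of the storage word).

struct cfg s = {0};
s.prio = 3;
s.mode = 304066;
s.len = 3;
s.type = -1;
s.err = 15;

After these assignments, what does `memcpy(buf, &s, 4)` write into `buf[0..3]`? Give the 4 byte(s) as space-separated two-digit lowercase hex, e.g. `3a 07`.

69 47 84 ff

[29+:3] prio=3 & 0x7 = 0x3; word=0x60000000
[9+:20] mode=304066 & 0xfffff = 0x4a3c2; word=0x69478400
[6+:3] len=3 & 0x7 = 0x3; word=0x694784c0
[4+:2] type=-1 & 0x3 = 0x3; word=0x694784f0
[0+:4] err=15 & 0xf = 0xf; word=0x694784ff
word = 0x694784ff → big-endian bytes:
  [0]=0x69  [1]=0x47  [2]=0x84  [3]=0xff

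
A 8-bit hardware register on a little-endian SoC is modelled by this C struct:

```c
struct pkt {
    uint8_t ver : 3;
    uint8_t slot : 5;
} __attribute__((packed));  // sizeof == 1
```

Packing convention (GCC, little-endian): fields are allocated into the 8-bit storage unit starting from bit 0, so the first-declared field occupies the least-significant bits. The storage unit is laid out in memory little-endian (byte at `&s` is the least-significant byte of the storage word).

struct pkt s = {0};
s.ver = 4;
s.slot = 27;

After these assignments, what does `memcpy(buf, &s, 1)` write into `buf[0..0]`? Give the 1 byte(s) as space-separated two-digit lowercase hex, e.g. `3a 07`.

ver (3b) val=4 bits=0x4 at bit 0: 0x04
slot (5b) val=27 bits=0x1b at bit 3: 0xdc
word = 0xdc → little-endian bytes:
  [0]=0xdc

dc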